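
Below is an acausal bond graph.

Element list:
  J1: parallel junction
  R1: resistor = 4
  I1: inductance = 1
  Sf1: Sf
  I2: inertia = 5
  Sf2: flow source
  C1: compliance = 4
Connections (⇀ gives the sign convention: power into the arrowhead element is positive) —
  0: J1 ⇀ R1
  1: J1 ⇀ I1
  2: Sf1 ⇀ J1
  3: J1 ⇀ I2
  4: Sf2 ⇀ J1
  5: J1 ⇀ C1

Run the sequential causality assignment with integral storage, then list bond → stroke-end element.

#2 →Sf1  (Sf1 fixes flow; stroke at Sf1)
#4 →Sf2  (Sf2: flow source, stroke at near end)
#1 →I1  (I1 integral (f out))
#3 →I2  (I2 integral (f out))
#5 →J1  (prefer integral on C1)
#0 →R1  (J1 effort already set via bond 5)

β0 |R1
β1 |I1
β2 |Sf1
β3 |I2
β4 |Sf2
β5 |J1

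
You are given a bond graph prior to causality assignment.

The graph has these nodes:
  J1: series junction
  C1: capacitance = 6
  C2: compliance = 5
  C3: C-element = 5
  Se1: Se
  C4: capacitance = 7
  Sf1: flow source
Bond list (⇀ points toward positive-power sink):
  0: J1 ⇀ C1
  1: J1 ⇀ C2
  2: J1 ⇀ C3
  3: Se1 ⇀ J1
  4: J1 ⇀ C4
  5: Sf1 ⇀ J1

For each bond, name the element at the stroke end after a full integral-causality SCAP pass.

#3 →J1  (source Se1 imposes e)
#5 →Sf1  (Sf1 (Sf) sets flow on bond)
#0 →J1  (J1 flow already set via bond 5)
#1 →J1  (J1: bond 5 brought flow, rest push out)
#2 →J1  (common-f at J1 fixed by 5)
#4 →J1  (1-jn J1 has f-setter on 5)

b0 →J1
b1 →J1
b2 →J1
b3 →J1
b4 →J1
b5 →Sf1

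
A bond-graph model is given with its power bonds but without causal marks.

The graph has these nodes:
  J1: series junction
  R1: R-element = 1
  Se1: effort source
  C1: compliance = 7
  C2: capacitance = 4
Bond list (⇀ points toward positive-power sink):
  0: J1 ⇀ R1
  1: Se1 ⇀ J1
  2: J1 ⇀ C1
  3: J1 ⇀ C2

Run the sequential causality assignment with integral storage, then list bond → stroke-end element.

b1 →J1  (source Se1 imposes e)
b2 →J1  (prefer integral on C1)
b3 →J1  (C2 integral (e out))
b0 →R1  (J1: last free bond brings flow in)

β0 stroke at R1
β1 stroke at J1
β2 stroke at J1
β3 stroke at J1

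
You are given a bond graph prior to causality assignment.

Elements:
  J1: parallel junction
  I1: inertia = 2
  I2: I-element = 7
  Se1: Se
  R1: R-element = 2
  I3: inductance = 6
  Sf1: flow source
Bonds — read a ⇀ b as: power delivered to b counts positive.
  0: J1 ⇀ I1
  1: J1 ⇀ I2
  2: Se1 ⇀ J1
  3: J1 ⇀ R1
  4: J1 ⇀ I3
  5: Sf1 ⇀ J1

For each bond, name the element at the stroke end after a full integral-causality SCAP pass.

b2 →J1  (source Se1 imposes e)
b5 →Sf1  (Sf1: flow source, stroke at near end)
b0 →I1  (0-jn J1 has e-setter on 2)
b1 →I2  (common-e at J1 fixed by 2)
b3 →R1  (J1 effort already set via bond 2)
b4 →I3  (common-e at J1 fixed by 2)

#0 stroke→I1
#1 stroke→I2
#2 stroke→J1
#3 stroke→R1
#4 stroke→I3
#5 stroke→Sf1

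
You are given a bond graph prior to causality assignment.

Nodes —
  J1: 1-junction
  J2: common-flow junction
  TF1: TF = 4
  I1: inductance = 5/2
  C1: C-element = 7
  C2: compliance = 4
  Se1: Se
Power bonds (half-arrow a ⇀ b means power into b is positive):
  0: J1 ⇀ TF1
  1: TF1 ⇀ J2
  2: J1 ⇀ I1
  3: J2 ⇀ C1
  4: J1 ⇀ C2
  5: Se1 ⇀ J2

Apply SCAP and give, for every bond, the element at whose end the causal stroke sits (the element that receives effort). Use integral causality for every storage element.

b0 stroke at J1
b1 stroke at TF1
b2 stroke at I1
b3 stroke at J2
b4 stroke at J1
b5 stroke at J2

bond 5 stroke→J2  (Se1 fixes effort; stroke away)
bond 2 stroke→I1  (I1: I, integral causality)
bond 0 stroke→J1  (1-jn J1 has f-setter on 2)
bond 4 stroke→J1  (1-jn J1 has f-setter on 2)
bond 1 stroke→TF1  (TF1: transformer flips bond 0)
bond 3 stroke→J2  (1-jn J2 has f-setter on 1)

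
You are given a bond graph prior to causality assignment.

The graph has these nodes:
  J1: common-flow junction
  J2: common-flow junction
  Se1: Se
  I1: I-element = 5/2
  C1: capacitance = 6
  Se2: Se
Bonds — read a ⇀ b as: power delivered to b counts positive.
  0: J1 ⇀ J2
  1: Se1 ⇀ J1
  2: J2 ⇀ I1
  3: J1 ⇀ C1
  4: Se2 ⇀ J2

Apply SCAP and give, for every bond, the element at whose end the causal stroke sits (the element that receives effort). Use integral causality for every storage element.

β1 stroke at J1  (source Se1 imposes e)
β4 stroke at J2  (Se2 (Se) sets effort on bond)
β2 stroke at I1  (I1 outputs flow p/I1)
β0 stroke at J2  (J2: bond 2 brought flow, rest push out)
β3 stroke at J1  (J1 flow already set via bond 0)

b0 →J2
b1 →J1
b2 →I1
b3 →J1
b4 →J2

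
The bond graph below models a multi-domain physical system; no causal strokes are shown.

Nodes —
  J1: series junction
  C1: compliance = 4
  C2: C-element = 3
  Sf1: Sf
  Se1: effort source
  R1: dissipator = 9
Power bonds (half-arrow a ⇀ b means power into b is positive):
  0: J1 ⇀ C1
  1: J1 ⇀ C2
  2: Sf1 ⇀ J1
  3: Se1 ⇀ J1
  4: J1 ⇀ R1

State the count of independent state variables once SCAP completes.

#2 stroke→Sf1  (Sf1 (Sf) sets flow on bond)
#3 stroke→J1  (source Se1 imposes e)
#0 stroke→J1  (J1 flow already set via bond 2)
#1 stroke→J1  (1-jn J1 has f-setter on 2)
#4 stroke→J1  (J1: bond 2 brought flow, rest push out)

2  (C1, C2 all integral)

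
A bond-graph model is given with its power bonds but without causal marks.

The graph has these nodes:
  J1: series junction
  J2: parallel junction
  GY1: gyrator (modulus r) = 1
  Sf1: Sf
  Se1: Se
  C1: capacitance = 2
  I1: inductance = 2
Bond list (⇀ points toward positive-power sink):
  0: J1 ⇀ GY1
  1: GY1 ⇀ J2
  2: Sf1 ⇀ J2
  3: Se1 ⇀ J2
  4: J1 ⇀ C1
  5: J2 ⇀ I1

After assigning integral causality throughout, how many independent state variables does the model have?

b2 |Sf1  (Sf1 fixes flow; stroke at Sf1)
b3 |J2  (source Se1 imposes e)
b1 |GY1  (0-jn J2 has e-setter on 3)
b5 |I1  (0-jn J2 has e-setter on 3)
b0 |GY1  (GY GY1: same side as bond 1)
b4 |J1  (J1 flow already set via bond 0)

2  (C1, I1 all integral)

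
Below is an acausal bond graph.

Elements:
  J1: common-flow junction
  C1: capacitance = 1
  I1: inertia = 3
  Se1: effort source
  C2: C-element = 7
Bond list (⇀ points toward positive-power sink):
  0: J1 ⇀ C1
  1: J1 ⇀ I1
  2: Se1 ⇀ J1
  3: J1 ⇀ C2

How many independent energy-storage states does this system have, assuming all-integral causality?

#2 stroke→J1  (Se1: effort source, stroke at far end)
#0 stroke→J1  (C1 integral (e out))
#1 stroke→I1  (prefer integral on I1)
#3 stroke→J1  (common-f at J1 fixed by 1)

3  (C1, C2, I1 all integral)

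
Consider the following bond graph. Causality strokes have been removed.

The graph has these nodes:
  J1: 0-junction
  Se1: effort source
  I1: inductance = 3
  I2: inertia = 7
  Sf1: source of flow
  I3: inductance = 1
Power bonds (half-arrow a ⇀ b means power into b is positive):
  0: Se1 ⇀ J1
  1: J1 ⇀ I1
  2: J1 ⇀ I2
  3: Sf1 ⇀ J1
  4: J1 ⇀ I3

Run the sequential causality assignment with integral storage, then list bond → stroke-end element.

β0 →J1
β1 →I1
β2 →I2
β3 →Sf1
β4 →I3

β0 stroke at J1  (Se1: effort source, stroke at far end)
β3 stroke at Sf1  (Sf1 fixes flow; stroke at Sf1)
β1 stroke at I1  (common-e at J1 fixed by 0)
β2 stroke at I2  (common-e at J1 fixed by 0)
β4 stroke at I3  (0-jn J1 has e-setter on 0)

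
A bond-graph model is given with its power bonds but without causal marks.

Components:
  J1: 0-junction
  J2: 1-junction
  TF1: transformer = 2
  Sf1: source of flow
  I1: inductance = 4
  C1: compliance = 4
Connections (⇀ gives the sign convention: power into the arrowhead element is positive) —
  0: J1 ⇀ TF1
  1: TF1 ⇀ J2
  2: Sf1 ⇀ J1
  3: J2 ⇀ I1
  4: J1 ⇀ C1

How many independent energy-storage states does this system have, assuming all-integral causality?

β2 stroke at Sf1  (Sf1 fixes flow; stroke at Sf1)
β3 stroke at I1  (I1: I, integral causality)
β1 stroke at J2  (J2: bond 3 brought flow, rest push out)
β0 stroke at TF1  (TF TF1: opposite of bond 1)
β4 stroke at J1  (closing 0-jn rule on J1)

2  (C1, I1 all integral)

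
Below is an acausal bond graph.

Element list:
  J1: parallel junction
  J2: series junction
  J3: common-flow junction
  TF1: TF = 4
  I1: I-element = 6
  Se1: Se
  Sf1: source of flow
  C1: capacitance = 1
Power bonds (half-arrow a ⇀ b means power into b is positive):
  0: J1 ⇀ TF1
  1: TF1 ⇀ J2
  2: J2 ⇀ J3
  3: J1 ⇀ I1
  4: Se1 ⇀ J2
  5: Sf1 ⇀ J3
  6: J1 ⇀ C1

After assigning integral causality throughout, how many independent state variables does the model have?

β4 stroke→J2  (source Se1 imposes e)
β5 stroke→Sf1  (Sf1 (Sf) sets flow on bond)
β2 stroke→J3  (J3 flow already set via bond 5)
β1 stroke→J2  (J2: bond 2 brought flow, rest push out)
β0 stroke→TF1  (TF1: transformer flips bond 1)
β3 stroke→I1  (prefer integral on I1)
β6 stroke→J1  (only one effort-in slot at J1)

2  (C1, I1 all integral)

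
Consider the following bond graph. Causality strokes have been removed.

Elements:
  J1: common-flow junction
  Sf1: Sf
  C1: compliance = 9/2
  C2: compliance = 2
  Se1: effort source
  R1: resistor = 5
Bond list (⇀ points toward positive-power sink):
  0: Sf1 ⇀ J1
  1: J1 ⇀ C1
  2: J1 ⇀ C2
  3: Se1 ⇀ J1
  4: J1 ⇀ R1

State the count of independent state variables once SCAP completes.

β0 stroke at Sf1  (Sf1: flow source, stroke at near end)
β3 stroke at J1  (Se1: effort source, stroke at far end)
β1 stroke at J1  (1-jn J1 has f-setter on 0)
β2 stroke at J1  (J1: bond 0 brought flow, rest push out)
β4 stroke at J1  (J1: bond 0 brought flow, rest push out)

2  (C1, C2 all integral)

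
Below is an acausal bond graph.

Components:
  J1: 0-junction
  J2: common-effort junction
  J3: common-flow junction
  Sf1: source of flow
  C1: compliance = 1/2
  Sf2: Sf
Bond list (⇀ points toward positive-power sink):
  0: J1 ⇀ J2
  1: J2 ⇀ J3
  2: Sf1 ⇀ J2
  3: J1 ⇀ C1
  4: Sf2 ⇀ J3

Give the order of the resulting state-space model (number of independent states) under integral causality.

1  (C1 all integral)

b2 stroke→Sf1  (Sf1 (Sf) sets flow on bond)
b4 stroke→Sf2  (Sf2 fixes flow; stroke at Sf2)
b1 stroke→J3  (common-f at J3 fixed by 4)
b0 stroke→J2  (J2 needs exactly one e-in)
b3 stroke→J1  (closing 0-jn rule on J1)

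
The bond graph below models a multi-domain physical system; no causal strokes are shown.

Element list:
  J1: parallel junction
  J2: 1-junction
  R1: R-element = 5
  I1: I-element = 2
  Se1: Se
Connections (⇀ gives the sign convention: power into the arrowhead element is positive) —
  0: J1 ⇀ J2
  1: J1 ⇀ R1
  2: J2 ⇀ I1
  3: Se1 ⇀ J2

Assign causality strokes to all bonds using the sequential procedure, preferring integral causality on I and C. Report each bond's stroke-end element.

#3 |J2  (Se1 fixes effort; stroke away)
#2 |I1  (I1 integral (f out))
#0 |J2  (common-f at J2 fixed by 2)
#1 |J1  (closing 0-jn rule on J1)

β0 →J2
β1 →J1
β2 →I1
β3 →J2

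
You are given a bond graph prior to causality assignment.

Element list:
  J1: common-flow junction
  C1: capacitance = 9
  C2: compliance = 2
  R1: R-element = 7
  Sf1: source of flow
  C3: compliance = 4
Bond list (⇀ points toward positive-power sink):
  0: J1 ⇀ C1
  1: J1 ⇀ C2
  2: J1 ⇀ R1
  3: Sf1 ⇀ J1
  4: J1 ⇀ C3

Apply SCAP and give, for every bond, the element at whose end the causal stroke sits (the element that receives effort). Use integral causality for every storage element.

#3 stroke→Sf1  (source Sf1 imposes f)
#0 stroke→J1  (J1 flow already set via bond 3)
#1 stroke→J1  (common-f at J1 fixed by 3)
#2 stroke→J1  (J1: bond 3 brought flow, rest push out)
#4 stroke→J1  (common-f at J1 fixed by 3)

β0 stroke→J1
β1 stroke→J1
β2 stroke→J1
β3 stroke→Sf1
β4 stroke→J1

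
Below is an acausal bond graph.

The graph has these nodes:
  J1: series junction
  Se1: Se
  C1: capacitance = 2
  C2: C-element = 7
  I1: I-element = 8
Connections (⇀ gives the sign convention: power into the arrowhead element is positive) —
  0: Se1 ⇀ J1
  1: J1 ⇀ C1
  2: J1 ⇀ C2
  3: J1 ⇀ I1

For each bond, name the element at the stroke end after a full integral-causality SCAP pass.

b0 →J1
b1 →J1
b2 →J1
b3 →I1

β0 stroke→J1  (Se1: effort source, stroke at far end)
β1 stroke→J1  (C1 outputs effort q/C1)
β2 stroke→J1  (C2 integral (e out))
β3 stroke→I1  (J1: last free bond brings flow in)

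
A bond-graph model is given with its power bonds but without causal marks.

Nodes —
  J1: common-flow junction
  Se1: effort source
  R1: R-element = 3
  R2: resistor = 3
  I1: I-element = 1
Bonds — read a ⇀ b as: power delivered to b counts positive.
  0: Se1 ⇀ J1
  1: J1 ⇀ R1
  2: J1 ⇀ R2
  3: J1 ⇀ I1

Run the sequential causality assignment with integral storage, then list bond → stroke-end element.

bond 0 stroke at J1
bond 1 stroke at J1
bond 2 stroke at J1
bond 3 stroke at I1

#0 →J1  (source Se1 imposes e)
#3 →I1  (I1: I, integral causality)
#1 →J1  (J1 flow already set via bond 3)
#2 →J1  (J1 flow already set via bond 3)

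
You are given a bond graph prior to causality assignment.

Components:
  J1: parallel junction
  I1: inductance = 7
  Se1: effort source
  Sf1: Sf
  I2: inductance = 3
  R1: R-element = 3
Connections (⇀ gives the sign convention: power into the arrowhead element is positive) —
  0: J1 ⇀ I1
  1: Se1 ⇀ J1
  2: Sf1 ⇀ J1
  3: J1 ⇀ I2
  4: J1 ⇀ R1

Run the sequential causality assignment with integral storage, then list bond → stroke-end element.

b0 |I1
b1 |J1
b2 |Sf1
b3 |I2
b4 |R1

β1 stroke→J1  (Se1: effort source, stroke at far end)
β2 stroke→Sf1  (Sf1 (Sf) sets flow on bond)
β0 stroke→I1  (common-e at J1 fixed by 1)
β3 stroke→I2  (common-e at J1 fixed by 1)
β4 stroke→R1  (J1: bond 1 brought effort, rest push out)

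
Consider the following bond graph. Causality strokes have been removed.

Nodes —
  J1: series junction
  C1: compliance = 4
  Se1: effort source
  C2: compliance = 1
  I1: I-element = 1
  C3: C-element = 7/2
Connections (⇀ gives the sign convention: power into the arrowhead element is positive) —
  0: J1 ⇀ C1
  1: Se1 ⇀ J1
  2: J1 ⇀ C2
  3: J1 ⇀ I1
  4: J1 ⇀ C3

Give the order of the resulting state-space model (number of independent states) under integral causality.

4  (C1, C2, C3, I1 all integral)

bond 1 stroke→J1  (source Se1 imposes e)
bond 0 stroke→J1  (C1 integral (e out))
bond 2 stroke→J1  (C2 integral (e out))
bond 3 stroke→I1  (I1 integral (f out))
bond 4 stroke→J1  (J1: bond 3 brought flow, rest push out)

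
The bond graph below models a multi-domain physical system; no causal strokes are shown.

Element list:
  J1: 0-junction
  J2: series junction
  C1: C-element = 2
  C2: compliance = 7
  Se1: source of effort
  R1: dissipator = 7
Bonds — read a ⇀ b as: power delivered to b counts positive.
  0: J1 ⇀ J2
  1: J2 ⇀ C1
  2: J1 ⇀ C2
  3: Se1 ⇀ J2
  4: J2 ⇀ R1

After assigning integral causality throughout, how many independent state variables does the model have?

bond 3 →J2  (source Se1 imposes e)
bond 1 →J2  (C1 outputs effort q/C1)
bond 2 →J1  (C2: C, integral causality)
bond 0 →J2  (J1 effort already set via bond 2)
bond 4 →R1  (J2 needs exactly one f-in)

2  (C1, C2 all integral)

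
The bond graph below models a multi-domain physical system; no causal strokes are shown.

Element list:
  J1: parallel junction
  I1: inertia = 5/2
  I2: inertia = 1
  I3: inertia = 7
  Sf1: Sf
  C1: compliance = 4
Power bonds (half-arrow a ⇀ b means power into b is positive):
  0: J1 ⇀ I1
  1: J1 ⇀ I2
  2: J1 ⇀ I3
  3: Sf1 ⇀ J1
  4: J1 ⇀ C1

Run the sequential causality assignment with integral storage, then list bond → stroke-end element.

bond 3 →Sf1  (Sf1 (Sf) sets flow on bond)
bond 0 →I1  (prefer integral on I1)
bond 1 →I2  (I2: I, integral causality)
bond 2 →I3  (I3: I, integral causality)
bond 4 →J1  (J1 needs exactly one e-in)

#0 →I1
#1 →I2
#2 →I3
#3 →Sf1
#4 →J1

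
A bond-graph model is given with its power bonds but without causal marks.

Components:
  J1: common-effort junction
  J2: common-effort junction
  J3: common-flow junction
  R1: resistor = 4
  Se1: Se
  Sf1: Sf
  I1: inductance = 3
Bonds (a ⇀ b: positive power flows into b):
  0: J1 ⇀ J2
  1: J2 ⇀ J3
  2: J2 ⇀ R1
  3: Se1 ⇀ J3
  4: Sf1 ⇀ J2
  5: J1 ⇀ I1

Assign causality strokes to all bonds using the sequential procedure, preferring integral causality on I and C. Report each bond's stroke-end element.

#3 |J3  (Se1 (Se) sets effort on bond)
#4 |Sf1  (Sf1 fixes flow; stroke at Sf1)
#1 |J2  (J3 needs exactly one f-in)
#0 |J1  (J2: bond 1 brought effort, rest push out)
#2 |R1  (J2: bond 1 brought effort, rest push out)
#5 |I1  (0-jn J1 has e-setter on 0)

b0 →J1
b1 →J2
b2 →R1
b3 →J3
b4 →Sf1
b5 →I1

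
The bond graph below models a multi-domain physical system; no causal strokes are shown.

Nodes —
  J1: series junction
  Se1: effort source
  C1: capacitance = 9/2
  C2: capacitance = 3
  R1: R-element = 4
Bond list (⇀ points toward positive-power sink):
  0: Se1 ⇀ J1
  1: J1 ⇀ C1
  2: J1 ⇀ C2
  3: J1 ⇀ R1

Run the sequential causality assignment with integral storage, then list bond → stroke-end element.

β0 |J1
β1 |J1
β2 |J1
β3 |R1

#0 stroke→J1  (Se1: effort source, stroke at far end)
#1 stroke→J1  (C1: C, integral causality)
#2 stroke→J1  (C2: C, integral causality)
#3 stroke→R1  (only one flow-in slot at J1)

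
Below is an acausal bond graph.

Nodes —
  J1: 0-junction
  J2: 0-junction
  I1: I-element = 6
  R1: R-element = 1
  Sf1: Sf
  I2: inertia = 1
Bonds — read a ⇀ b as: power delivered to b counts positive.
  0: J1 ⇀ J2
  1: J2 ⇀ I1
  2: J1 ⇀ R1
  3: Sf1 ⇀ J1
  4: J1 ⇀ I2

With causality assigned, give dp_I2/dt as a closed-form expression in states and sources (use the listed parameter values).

dp_I2/dt = F_Sf1 - p_I1/6 - p_I2

#3 →Sf1  (Sf1 (Sf) sets flow on bond)
#1 →I1  (I1 outputs flow p/I1)
#0 →J2  (only one effort-in slot at J2)
#4 →I2  (I2 outputs flow p/I2)
#2 →J1  (J1 needs exactly one e-in)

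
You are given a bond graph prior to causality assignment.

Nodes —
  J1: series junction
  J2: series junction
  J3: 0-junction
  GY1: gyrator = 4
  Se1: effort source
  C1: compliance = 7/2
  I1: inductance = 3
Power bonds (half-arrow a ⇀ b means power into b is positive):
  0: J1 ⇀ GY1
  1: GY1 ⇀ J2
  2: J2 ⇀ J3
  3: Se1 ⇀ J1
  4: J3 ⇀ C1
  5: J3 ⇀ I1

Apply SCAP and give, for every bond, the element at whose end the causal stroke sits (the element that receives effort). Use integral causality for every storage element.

b0 stroke at GY1
b1 stroke at GY1
b2 stroke at J2
b3 stroke at J1
b4 stroke at J3
b5 stroke at I1

#3 →J1  (Se1: effort source, stroke at far end)
#0 →GY1  (J1 needs exactly one f-in)
#1 →GY1  (GY1 both-in/both-out from 0)
#2 →J2  (common-f at J2 fixed by 1)
#4 →J3  (C1 integral (e out))
#5 →I1  (J3: bond 4 brought effort, rest push out)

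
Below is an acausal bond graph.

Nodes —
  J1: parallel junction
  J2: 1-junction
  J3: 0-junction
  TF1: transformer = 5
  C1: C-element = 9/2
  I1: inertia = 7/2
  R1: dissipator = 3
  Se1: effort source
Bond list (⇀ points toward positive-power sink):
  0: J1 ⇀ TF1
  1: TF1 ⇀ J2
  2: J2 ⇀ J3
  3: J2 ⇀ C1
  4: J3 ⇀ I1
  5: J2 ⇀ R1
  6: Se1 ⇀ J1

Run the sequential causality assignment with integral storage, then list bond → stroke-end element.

b6 stroke at J1  (Se1: effort source, stroke at far end)
b0 stroke at TF1  (0-jn J1 has e-setter on 6)
b1 stroke at J2  (TF TF1: opposite of bond 0)
b3 stroke at J2  (C1 outputs effort q/C1)
b4 stroke at I1  (I1 outputs flow p/I1)
b2 stroke at J3  (J3: last free bond brings effort in)
b5 stroke at J2  (common-f at J2 fixed by 2)

#0 stroke→TF1
#1 stroke→J2
#2 stroke→J3
#3 stroke→J2
#4 stroke→I1
#5 stroke→J2
#6 stroke→J1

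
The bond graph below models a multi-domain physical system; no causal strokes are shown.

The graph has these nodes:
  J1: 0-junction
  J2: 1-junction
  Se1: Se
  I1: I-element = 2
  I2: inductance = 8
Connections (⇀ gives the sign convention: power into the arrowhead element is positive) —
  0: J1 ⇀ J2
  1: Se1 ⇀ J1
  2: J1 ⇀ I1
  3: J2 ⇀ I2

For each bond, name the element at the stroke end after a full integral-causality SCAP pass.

β1 →J1  (Se1 (Se) sets effort on bond)
β0 →J2  (0-jn J1 has e-setter on 1)
β2 →I1  (common-e at J1 fixed by 1)
β3 →I2  (closing 1-jn rule on J2)

b0 stroke→J2
b1 stroke→J1
b2 stroke→I1
b3 stroke→I2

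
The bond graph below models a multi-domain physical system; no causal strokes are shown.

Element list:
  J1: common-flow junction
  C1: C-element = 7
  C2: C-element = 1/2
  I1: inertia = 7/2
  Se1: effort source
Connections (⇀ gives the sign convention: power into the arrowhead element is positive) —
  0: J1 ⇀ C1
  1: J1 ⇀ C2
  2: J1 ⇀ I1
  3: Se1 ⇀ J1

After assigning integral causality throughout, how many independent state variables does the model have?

3  (C1, C2, I1 all integral)

bond 3 →J1  (Se1 (Se) sets effort on bond)
bond 0 →J1  (C1 integral (e out))
bond 1 →J1  (C2 outputs effort q/C2)
bond 2 →I1  (J1 needs exactly one f-in)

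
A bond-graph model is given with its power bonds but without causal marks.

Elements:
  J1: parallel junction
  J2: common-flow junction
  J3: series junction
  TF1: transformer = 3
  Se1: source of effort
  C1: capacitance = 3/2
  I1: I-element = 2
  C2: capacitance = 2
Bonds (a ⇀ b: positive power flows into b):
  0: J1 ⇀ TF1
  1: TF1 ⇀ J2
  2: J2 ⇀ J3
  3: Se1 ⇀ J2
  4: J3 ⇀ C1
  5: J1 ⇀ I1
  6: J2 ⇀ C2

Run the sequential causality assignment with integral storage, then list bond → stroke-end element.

b0 →J1
b1 →TF1
b2 →J2
b3 →J2
b4 →J3
b5 →I1
b6 →J2

bond 3 stroke at J2  (Se1 fixes effort; stroke away)
bond 4 stroke at J3  (prefer integral on C1)
bond 2 stroke at J2  (only one flow-in slot at J3)
bond 5 stroke at I1  (prefer integral on I1)
bond 0 stroke at J1  (closing 0-jn rule on J1)
bond 1 stroke at TF1  (TF TF1: opposite of bond 0)
bond 6 stroke at J2  (J2 flow already set via bond 1)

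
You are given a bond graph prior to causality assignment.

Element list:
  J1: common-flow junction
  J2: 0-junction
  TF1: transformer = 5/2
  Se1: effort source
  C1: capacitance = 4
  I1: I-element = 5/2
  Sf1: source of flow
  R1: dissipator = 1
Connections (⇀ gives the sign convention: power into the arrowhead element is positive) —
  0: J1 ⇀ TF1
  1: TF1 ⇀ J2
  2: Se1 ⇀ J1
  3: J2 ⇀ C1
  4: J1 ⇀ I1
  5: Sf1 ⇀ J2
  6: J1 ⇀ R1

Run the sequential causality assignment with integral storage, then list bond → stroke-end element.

b2 stroke at J1  (Se1 (Se) sets effort on bond)
b5 stroke at Sf1  (Sf1 fixes flow; stroke at Sf1)
b3 stroke at J2  (C1: C, integral causality)
b1 stroke at TF1  (J2 effort already set via bond 3)
b0 stroke at J1  (through TF1, causality passes straight; one stroke at TF1)
b4 stroke at I1  (I1 integral (f out))
b6 stroke at J1  (J1: bond 4 brought flow, rest push out)

b0 stroke→J1
b1 stroke→TF1
b2 stroke→J1
b3 stroke→J2
b4 stroke→I1
b5 stroke→Sf1
b6 stroke→J1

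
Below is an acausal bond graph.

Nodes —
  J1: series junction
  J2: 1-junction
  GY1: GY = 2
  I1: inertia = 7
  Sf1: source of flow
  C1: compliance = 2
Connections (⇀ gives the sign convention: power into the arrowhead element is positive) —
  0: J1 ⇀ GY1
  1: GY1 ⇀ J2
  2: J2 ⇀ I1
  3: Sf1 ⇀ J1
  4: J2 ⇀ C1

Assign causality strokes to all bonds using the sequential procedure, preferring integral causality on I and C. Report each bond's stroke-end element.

#3 stroke at Sf1  (Sf1 fixes flow; stroke at Sf1)
#0 stroke at J1  (J1 flow already set via bond 3)
#1 stroke at J2  (GY1 both-in/both-out from 0)
#2 stroke at I1  (I1 integral (f out))
#4 stroke at J2  (1-jn J2 has f-setter on 2)

#0 stroke→J1
#1 stroke→J2
#2 stroke→I1
#3 stroke→Sf1
#4 stroke→J2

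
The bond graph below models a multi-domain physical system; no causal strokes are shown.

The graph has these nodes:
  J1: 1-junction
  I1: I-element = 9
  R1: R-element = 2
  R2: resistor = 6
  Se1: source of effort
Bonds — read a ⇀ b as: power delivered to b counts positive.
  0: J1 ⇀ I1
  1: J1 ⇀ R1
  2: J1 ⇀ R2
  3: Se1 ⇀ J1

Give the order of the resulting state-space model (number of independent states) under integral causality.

b3 →J1  (Se1: effort source, stroke at far end)
b0 →I1  (I1: I, integral causality)
b1 →J1  (J1: bond 0 brought flow, rest push out)
b2 →J1  (1-jn J1 has f-setter on 0)

1  (I1 all integral)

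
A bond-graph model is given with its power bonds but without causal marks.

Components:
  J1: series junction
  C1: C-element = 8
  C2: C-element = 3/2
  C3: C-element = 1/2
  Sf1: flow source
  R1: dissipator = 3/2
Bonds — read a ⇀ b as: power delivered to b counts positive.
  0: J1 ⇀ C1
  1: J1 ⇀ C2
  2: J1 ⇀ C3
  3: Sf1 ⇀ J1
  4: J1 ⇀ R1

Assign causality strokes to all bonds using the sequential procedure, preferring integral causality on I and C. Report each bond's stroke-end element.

b0 stroke→J1
b1 stroke→J1
b2 stroke→J1
b3 stroke→Sf1
b4 stroke→J1

β3 stroke at Sf1  (Sf1 fixes flow; stroke at Sf1)
β0 stroke at J1  (J1: bond 3 brought flow, rest push out)
β1 stroke at J1  (J1: bond 3 brought flow, rest push out)
β2 stroke at J1  (common-f at J1 fixed by 3)
β4 stroke at J1  (J1: bond 3 brought flow, rest push out)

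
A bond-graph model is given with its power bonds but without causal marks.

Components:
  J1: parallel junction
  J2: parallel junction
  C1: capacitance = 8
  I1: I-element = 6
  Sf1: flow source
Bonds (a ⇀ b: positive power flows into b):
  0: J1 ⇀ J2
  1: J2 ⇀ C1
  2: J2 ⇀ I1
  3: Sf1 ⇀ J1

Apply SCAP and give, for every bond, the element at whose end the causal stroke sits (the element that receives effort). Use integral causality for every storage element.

bond 3 |Sf1  (Sf1 fixes flow; stroke at Sf1)
bond 0 |J1  (only one effort-in slot at J1)
bond 1 |J2  (prefer integral on C1)
bond 2 |I1  (0-jn J2 has e-setter on 1)

#0 |J1
#1 |J2
#2 |I1
#3 |Sf1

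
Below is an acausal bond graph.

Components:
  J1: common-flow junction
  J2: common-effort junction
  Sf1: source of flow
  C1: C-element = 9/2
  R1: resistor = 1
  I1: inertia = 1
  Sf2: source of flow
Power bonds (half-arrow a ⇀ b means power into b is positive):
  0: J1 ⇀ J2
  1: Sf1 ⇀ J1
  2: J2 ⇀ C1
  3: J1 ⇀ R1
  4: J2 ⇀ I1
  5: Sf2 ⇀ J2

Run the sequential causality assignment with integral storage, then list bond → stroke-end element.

bond 1 |Sf1  (Sf1 (Sf) sets flow on bond)
bond 5 |Sf2  (source Sf2 imposes f)
bond 0 |J1  (J1 flow already set via bond 1)
bond 3 |J1  (common-f at J1 fixed by 1)
bond 2 |J2  (C1 outputs effort q/C1)
bond 4 |I1  (common-e at J2 fixed by 2)

#0 |J1
#1 |Sf1
#2 |J2
#3 |J1
#4 |I1
#5 |Sf2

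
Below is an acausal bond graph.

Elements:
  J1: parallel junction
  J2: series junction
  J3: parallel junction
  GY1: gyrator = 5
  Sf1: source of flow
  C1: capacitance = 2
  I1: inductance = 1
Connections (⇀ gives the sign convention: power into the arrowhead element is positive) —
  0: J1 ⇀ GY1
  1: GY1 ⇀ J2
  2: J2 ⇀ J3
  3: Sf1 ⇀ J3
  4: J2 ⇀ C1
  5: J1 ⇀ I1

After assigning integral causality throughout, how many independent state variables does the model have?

bond 3 →Sf1  (Sf1: flow source, stroke at near end)
bond 2 →J3  (J3 needs exactly one e-in)
bond 1 →J2  (1-jn J2 has f-setter on 2)
bond 4 →J2  (J2: bond 2 brought flow, rest push out)
bond 0 →J1  (GY1 both-in/both-out from 1)
bond 5 →I1  (J1 effort already set via bond 0)

2  (C1, I1 all integral)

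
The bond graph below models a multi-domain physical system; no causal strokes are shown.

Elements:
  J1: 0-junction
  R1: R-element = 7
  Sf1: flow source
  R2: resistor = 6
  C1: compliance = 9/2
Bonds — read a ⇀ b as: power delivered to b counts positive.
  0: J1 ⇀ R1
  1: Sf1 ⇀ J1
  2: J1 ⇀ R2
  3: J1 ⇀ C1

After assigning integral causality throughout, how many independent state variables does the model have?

1  (C1 all integral)

bond 1 stroke→Sf1  (Sf1: flow source, stroke at near end)
bond 3 stroke→J1  (C1 outputs effort q/C1)
bond 0 stroke→R1  (common-e at J1 fixed by 3)
bond 2 stroke→R2  (common-e at J1 fixed by 3)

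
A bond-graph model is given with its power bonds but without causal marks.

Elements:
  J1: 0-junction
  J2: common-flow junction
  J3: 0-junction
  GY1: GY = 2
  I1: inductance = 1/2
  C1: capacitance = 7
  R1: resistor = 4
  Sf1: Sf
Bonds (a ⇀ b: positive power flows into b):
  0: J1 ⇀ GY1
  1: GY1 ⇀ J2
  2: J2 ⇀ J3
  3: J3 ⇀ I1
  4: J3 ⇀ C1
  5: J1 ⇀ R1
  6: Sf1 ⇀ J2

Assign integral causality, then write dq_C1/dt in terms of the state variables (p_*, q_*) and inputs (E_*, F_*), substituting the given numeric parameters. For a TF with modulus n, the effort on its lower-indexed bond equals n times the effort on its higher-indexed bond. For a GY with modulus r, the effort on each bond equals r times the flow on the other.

dq_C1/dt = F_Sf1 - 2*p_I1

#6 |Sf1  (Sf1: flow source, stroke at near end)
#1 |J2  (common-f at J2 fixed by 6)
#2 |J2  (J2: bond 6 brought flow, rest push out)
#0 |J1  (GY1 both-in/both-out from 1)
#5 |R1  (J1: bond 0 brought effort, rest push out)
#3 |I1  (prefer integral on I1)
#4 |J3  (closing 0-jn rule on J3)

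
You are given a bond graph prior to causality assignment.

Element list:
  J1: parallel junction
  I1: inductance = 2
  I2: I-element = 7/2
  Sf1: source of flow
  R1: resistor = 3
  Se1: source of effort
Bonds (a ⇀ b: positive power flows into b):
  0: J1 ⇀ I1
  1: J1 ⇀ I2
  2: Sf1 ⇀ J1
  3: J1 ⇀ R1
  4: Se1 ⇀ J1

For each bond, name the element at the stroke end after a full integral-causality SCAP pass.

b0 stroke→I1
b1 stroke→I2
b2 stroke→Sf1
b3 stroke→R1
b4 stroke→J1

#2 stroke at Sf1  (source Sf1 imposes f)
#4 stroke at J1  (source Se1 imposes e)
#0 stroke at I1  (0-jn J1 has e-setter on 4)
#1 stroke at I2  (J1 effort already set via bond 4)
#3 stroke at R1  (J1 effort already set via bond 4)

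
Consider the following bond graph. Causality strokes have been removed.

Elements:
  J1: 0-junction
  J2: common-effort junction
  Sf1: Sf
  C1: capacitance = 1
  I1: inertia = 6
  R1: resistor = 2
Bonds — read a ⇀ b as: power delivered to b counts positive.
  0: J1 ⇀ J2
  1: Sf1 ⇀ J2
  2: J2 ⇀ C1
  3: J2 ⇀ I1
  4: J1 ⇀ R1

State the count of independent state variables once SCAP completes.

β1 |Sf1  (Sf1 fixes flow; stroke at Sf1)
β2 |J2  (C1 outputs effort q/C1)
β0 |J1  (0-jn J2 has e-setter on 2)
β3 |I1  (common-e at J2 fixed by 2)
β4 |R1  (J1: bond 0 brought effort, rest push out)

2  (C1, I1 all integral)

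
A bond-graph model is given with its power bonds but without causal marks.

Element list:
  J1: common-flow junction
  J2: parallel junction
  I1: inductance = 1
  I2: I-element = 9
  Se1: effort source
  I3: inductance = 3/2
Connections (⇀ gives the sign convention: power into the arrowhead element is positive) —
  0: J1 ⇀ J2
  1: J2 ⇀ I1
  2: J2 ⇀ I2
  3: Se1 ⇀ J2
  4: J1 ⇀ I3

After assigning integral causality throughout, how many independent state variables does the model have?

3  (I1, I2, I3 all integral)

bond 3 stroke at J2  (Se1 fixes effort; stroke away)
bond 0 stroke at J1  (common-e at J2 fixed by 3)
bond 1 stroke at I1  (0-jn J2 has e-setter on 3)
bond 2 stroke at I2  (0-jn J2 has e-setter on 3)
bond 4 stroke at I3  (closing 1-jn rule on J1)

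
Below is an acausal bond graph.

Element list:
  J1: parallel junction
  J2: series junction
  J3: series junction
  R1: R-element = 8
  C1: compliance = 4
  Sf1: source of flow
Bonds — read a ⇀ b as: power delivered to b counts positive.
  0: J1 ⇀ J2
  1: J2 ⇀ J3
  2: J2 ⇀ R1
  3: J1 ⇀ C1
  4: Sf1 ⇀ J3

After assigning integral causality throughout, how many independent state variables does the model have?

#4 →Sf1  (Sf1: flow source, stroke at near end)
#1 →J3  (J3: bond 4 brought flow, rest push out)
#0 →J2  (J2 flow already set via bond 1)
#2 →J2  (1-jn J2 has f-setter on 1)
#3 →J1  (J1: last free bond brings effort in)

1  (C1 all integral)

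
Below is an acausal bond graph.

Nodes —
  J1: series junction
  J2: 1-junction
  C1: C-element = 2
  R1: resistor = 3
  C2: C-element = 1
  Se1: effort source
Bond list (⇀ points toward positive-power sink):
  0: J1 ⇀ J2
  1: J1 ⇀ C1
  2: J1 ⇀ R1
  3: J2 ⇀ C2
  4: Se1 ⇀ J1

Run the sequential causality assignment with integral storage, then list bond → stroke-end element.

β4 stroke→J1  (Se1 fixes effort; stroke away)
β1 stroke→J1  (prefer integral on C1)
β3 stroke→J2  (C2 outputs effort q/C2)
β0 stroke→J1  (only one flow-in slot at J2)
β2 stroke→R1  (J1 needs exactly one f-in)

b0 |J1
b1 |J1
b2 |R1
b3 |J2
b4 |J1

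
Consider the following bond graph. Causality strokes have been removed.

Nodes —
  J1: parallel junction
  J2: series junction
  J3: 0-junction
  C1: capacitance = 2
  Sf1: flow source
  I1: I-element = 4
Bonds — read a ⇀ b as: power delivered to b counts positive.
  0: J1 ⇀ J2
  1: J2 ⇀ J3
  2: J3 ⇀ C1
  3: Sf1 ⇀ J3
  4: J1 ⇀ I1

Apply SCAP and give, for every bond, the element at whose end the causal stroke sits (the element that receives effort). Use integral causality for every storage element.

b3 →Sf1  (source Sf1 imposes f)
b2 →J3  (C1 integral (e out))
b1 →J2  (J3: bond 2 brought effort, rest push out)
b0 →J1  (closing 1-jn rule on J2)
b4 →I1  (J1: bond 0 brought effort, rest push out)

bond 0 stroke at J1
bond 1 stroke at J2
bond 2 stroke at J3
bond 3 stroke at Sf1
bond 4 stroke at I1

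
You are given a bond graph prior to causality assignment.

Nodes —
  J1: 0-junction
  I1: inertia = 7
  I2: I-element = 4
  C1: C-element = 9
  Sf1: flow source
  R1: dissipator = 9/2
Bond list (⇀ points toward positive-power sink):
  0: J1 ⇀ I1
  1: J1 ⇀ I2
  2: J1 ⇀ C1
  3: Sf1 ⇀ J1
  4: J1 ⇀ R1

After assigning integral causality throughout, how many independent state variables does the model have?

3  (C1, I1, I2 all integral)

β3 stroke→Sf1  (Sf1: flow source, stroke at near end)
β0 stroke→I1  (I1 outputs flow p/I1)
β1 stroke→I2  (prefer integral on I2)
β2 stroke→J1  (C1 integral (e out))
β4 stroke→R1  (0-jn J1 has e-setter on 2)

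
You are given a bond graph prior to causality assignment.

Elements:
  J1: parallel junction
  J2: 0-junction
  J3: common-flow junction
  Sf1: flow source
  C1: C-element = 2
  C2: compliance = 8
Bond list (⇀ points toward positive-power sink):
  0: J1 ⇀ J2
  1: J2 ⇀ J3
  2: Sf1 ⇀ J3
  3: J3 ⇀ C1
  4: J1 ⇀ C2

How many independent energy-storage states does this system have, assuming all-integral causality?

b2 →Sf1  (source Sf1 imposes f)
b1 →J3  (common-f at J3 fixed by 2)
b3 →J3  (1-jn J3 has f-setter on 2)
b0 →J2  (only one effort-in slot at J2)
b4 →J1  (only one effort-in slot at J1)

2  (C1, C2 all integral)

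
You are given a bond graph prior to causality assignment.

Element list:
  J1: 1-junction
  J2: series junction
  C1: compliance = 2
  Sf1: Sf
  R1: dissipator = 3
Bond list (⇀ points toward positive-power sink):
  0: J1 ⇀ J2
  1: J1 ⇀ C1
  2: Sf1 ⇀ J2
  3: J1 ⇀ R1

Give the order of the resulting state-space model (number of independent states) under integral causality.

β2 stroke→Sf1  (source Sf1 imposes f)
β0 stroke→J2  (J2: bond 2 brought flow, rest push out)
β1 stroke→J1  (common-f at J1 fixed by 0)
β3 stroke→J1  (J1: bond 0 brought flow, rest push out)

1  (C1 all integral)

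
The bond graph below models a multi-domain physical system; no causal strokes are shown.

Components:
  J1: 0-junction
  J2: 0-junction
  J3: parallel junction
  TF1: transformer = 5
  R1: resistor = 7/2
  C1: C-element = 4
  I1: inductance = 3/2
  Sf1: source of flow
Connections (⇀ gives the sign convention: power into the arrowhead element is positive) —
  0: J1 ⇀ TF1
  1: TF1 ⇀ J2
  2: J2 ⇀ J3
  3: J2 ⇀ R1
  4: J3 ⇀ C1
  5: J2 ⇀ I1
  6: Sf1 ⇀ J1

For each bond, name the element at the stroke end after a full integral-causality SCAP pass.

β0 |J1
β1 |TF1
β2 |J2
β3 |R1
β4 |J3
β5 |I1
β6 |Sf1

b6 →Sf1  (source Sf1 imposes f)
b0 →J1  (J1 needs exactly one e-in)
b1 →TF1  (TF TF1: opposite of bond 0)
b4 →J3  (C1: C, integral causality)
b2 →J2  (J3 effort already set via bond 4)
b3 →R1  (J2: bond 2 brought effort, rest push out)
b5 →I1  (J2 effort already set via bond 2)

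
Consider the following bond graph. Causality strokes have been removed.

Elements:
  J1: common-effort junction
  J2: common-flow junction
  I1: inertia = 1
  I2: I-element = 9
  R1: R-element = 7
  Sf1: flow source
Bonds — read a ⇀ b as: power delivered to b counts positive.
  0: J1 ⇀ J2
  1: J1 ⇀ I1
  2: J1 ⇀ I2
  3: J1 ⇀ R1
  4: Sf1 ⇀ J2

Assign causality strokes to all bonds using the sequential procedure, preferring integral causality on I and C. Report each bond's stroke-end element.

bond 4 stroke at Sf1  (source Sf1 imposes f)
bond 0 stroke at J2  (common-f at J2 fixed by 4)
bond 1 stroke at I1  (I1 integral (f out))
bond 2 stroke at I2  (prefer integral on I2)
bond 3 stroke at J1  (only one effort-in slot at J1)

bond 0 |J2
bond 1 |I1
bond 2 |I2
bond 3 |J1
bond 4 |Sf1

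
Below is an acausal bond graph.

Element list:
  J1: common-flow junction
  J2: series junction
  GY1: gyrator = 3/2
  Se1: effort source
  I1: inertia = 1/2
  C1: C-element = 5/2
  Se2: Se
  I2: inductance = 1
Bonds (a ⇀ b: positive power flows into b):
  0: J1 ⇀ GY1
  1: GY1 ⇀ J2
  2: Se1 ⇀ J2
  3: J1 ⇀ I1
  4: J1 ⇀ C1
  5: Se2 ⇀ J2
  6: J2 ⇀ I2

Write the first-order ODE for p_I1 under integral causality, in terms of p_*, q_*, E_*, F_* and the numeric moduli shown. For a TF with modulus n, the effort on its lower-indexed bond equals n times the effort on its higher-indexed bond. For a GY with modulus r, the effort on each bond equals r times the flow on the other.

dp_I1/dt = -3*p_I2/2 - 2*q_C1/5

b2 |J2  (Se1 fixes effort; stroke away)
b5 |J2  (source Se2 imposes e)
b3 |I1  (I1: I, integral causality)
b0 |J1  (1-jn J1 has f-setter on 3)
b4 |J1  (J1: bond 3 brought flow, rest push out)
b1 |J2  (GY GY1: same side as bond 0)
b6 |I2  (closing 1-jn rule on J2)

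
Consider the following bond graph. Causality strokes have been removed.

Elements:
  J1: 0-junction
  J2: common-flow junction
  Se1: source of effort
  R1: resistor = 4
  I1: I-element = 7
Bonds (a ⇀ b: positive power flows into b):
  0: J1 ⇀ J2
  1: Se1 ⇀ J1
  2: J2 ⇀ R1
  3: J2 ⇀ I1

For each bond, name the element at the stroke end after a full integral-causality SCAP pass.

bond 1 |J1  (Se1 (Se) sets effort on bond)
bond 0 |J2  (J1: bond 1 brought effort, rest push out)
bond 3 |I1  (I1: I, integral causality)
bond 2 |J2  (1-jn J2 has f-setter on 3)

b0 stroke at J2
b1 stroke at J1
b2 stroke at J2
b3 stroke at I1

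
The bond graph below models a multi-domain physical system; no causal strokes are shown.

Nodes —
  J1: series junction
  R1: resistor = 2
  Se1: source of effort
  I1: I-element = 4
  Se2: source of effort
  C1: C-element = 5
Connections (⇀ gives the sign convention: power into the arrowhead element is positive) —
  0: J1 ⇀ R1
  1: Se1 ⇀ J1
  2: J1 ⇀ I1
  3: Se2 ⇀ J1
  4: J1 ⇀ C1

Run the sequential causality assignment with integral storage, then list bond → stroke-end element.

bond 1 stroke at J1  (Se1 (Se) sets effort on bond)
bond 3 stroke at J1  (Se2: effort source, stroke at far end)
bond 2 stroke at I1  (prefer integral on I1)
bond 0 stroke at J1  (J1 flow already set via bond 2)
bond 4 stroke at J1  (J1: bond 2 brought flow, rest push out)

bond 0 →J1
bond 1 →J1
bond 2 →I1
bond 3 →J1
bond 4 →J1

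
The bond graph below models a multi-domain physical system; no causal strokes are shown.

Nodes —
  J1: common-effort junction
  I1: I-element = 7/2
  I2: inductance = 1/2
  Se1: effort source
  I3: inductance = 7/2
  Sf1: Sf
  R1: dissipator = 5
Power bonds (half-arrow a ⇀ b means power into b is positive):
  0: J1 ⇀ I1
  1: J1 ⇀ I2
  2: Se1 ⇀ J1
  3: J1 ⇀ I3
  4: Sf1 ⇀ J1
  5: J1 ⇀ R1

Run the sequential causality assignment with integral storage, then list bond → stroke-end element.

bond 0 stroke at I1
bond 1 stroke at I2
bond 2 stroke at J1
bond 3 stroke at I3
bond 4 stroke at Sf1
bond 5 stroke at R1

β2 →J1  (Se1: effort source, stroke at far end)
β4 →Sf1  (source Sf1 imposes f)
β0 →I1  (0-jn J1 has e-setter on 2)
β1 →I2  (0-jn J1 has e-setter on 2)
β3 →I3  (common-e at J1 fixed by 2)
β5 →R1  (J1: bond 2 brought effort, rest push out)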